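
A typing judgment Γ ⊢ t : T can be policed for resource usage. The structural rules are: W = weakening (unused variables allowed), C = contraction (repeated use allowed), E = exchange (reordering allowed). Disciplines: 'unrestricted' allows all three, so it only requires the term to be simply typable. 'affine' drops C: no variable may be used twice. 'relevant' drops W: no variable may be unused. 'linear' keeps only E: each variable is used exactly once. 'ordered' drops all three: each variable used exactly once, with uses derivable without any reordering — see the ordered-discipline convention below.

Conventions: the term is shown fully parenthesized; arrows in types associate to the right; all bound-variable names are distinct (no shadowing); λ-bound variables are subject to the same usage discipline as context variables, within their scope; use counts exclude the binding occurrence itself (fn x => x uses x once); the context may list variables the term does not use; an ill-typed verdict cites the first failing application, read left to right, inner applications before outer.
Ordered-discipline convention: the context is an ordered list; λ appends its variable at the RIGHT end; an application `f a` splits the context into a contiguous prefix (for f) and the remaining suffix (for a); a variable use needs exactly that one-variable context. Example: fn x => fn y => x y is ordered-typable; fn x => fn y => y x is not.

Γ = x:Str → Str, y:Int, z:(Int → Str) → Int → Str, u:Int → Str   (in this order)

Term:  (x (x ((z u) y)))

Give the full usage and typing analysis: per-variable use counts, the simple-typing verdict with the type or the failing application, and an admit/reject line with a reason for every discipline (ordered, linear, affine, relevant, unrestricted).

counts: x: 2; y: 1; z: 1; u: 1
left-to-right use order: x, x, z, u, y
typing: well-typed — term : Str
ordered: ✗ — x ×2 used more than once (contraction)
linear: ✗ — x ×2 used more than once (contraction)
affine: ✗ — x ×2 used more than once (contraction)
relevant: ✓ — none of x, y, z, u goes unused
unrestricted: ✓ — simply typable at Str; W, C, E all held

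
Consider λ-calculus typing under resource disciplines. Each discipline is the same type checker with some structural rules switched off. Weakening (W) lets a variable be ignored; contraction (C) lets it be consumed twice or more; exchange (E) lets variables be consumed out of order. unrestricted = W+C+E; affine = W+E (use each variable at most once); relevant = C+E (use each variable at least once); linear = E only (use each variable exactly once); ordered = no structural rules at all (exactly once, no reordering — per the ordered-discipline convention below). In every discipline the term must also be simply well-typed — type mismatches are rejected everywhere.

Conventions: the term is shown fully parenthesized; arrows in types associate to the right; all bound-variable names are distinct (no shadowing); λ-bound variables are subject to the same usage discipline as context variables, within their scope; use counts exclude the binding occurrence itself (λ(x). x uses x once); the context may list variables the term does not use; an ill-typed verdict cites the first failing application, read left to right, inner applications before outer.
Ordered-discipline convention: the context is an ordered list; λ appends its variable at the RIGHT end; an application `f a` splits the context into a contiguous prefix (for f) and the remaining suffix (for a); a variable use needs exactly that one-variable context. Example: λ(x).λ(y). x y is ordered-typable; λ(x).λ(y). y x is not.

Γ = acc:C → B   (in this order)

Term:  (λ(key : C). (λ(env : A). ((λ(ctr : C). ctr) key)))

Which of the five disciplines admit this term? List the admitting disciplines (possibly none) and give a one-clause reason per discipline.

admitted by: affine, unrestricted
use counts: acc ×0, key (λ-bound) ×1, env (λ-bound) ×0, ctr (λ-bound) ×1
order of uses: ctr, key
typing: well-typed at C → A → C
ordered: ✗, needs weakening: acc, env unused
linear: ✗, needs weakening: acc, env unused
affine: ✓, acc, key, env, ctr: no repeats, contraction unneeded
relevant: ✗, needs weakening: acc, env unused
unrestricted: ✓, simply typable at C → A → C; W, C, E all held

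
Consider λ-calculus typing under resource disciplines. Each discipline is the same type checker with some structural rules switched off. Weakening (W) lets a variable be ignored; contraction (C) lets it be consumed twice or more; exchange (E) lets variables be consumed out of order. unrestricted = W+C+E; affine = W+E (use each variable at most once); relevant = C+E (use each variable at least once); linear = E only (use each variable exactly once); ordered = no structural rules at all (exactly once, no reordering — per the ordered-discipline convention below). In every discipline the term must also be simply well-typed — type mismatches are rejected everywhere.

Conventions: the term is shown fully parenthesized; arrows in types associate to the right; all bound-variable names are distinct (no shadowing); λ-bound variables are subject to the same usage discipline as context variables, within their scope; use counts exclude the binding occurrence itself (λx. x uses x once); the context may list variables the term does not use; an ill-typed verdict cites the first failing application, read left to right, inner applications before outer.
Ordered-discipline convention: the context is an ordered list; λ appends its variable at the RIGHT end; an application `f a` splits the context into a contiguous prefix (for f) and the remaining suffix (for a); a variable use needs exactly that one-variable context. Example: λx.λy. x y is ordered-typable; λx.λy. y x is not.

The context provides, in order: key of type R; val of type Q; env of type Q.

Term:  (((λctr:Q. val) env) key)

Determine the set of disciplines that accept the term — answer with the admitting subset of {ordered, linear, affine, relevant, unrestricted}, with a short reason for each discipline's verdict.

accepted by: none
usage: key=1, val=1, env=1, ctr (λ-bound)=0
uses in reading order: val, env, key
typing: ill-typed: non-arrow in function slot: Q
ordered: ✗, not simply typable
linear: ✗, fails simple typing
affine: ✗, a type mismatch blocks all five
relevant: ✗, the type mismatch rejects it
unrestricted: ✗, not simply typable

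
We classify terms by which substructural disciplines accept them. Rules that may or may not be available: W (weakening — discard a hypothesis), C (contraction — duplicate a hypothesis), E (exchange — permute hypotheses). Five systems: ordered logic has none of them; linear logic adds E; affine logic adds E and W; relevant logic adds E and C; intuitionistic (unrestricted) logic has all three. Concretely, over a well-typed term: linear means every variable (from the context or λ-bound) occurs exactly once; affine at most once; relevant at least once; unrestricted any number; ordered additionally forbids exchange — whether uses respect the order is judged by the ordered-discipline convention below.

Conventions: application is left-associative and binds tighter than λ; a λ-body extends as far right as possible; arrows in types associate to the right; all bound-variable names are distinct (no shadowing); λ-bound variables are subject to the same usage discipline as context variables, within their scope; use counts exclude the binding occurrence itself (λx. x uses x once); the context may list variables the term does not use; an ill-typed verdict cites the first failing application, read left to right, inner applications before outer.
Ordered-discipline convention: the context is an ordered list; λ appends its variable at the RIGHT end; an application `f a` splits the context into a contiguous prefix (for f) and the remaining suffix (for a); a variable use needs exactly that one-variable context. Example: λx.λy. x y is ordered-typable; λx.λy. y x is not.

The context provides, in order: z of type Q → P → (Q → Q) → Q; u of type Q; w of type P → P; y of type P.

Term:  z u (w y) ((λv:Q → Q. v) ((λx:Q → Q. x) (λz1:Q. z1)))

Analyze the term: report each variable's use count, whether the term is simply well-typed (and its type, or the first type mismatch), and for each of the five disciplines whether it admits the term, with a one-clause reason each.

counts: z: 1×, u: 1×, w: 1×, y: 1×, v [bound]: 1×, x [bound]: 1×, z1 [bound]: 1×
left-to-right use order: z, u, w, y, v, x, z1
typing: well-typed — term : Q
ordered ✓ (z, u, w, y, v, x, z1 once each; derivable with no W/C/E)
linear ✓ (z, u, w, y, v, x, z1: one use apiece)
affine ✓ (none of z, u, w, y, v, x, z1 used more than once)
relevant ✓ (every one of z, u, w, y, v, x, z1 appears)
unrestricted ✓ (simply typable at Q; W, C, E all held)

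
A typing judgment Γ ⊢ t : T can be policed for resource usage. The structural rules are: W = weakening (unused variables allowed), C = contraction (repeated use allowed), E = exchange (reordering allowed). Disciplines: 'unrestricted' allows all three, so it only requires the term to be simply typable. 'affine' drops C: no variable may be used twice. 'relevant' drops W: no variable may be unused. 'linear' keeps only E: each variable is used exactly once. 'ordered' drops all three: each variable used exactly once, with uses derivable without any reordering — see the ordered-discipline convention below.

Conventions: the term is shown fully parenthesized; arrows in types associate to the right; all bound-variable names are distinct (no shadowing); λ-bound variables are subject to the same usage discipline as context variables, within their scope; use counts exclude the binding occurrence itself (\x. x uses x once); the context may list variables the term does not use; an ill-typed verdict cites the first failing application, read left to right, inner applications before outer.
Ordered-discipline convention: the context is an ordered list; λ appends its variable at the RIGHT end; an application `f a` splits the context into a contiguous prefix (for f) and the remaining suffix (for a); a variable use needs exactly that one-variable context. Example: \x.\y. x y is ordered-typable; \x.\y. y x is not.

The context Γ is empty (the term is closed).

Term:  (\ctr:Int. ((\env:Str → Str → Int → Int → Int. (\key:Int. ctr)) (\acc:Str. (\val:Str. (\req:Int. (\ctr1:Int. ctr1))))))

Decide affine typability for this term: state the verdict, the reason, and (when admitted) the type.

yes — none of ctr, env, key, acc, val, req, ctr1 used more than once; term : Int → Int → Int
variable uses: ctr (λ-bound): 1×, env (λ-bound): 0×, key (λ-bound): 0×, acc (λ-bound): 0×, val (λ-bound): 0×, req (λ-bound): 0×, ctr1 (λ-bound): 1×
use order (left to right): ctr, ctr1
typing: ✓ — Int → Int → Int
summary: ordered ✗ · linear ✗ · affine ✓ · relevant ✗ · unrestricted ✓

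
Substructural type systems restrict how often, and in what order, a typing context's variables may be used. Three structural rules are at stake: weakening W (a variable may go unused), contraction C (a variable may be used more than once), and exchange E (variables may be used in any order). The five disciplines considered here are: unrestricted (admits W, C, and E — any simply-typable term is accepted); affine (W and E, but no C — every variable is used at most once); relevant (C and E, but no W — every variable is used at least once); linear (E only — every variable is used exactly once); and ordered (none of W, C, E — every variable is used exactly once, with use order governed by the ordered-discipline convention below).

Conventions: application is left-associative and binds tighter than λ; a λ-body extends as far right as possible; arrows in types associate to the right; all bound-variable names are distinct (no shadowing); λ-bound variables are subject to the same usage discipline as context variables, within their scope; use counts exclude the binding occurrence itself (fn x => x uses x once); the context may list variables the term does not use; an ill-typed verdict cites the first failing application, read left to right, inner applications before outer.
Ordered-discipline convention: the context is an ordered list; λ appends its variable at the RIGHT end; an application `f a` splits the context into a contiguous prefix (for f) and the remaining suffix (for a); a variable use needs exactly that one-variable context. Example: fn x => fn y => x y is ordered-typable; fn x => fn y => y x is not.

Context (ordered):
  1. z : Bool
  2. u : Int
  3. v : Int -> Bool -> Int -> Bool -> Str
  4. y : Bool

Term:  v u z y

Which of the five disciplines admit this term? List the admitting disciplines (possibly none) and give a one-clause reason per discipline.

accepted by: none
counts: z ×1; u ×1; v ×1; y ×1
left-to-right use order: v, u, z, y
typing: ill-typed: a function awaiting Int gets Bool
ordered: ✗, a type mismatch blocks all five
linear: ✗, the type mismatch rejects it
affine: ✗, not simply typable
relevant: ✗, fails simple typing
unrestricted: ✗, a type mismatch blocks all five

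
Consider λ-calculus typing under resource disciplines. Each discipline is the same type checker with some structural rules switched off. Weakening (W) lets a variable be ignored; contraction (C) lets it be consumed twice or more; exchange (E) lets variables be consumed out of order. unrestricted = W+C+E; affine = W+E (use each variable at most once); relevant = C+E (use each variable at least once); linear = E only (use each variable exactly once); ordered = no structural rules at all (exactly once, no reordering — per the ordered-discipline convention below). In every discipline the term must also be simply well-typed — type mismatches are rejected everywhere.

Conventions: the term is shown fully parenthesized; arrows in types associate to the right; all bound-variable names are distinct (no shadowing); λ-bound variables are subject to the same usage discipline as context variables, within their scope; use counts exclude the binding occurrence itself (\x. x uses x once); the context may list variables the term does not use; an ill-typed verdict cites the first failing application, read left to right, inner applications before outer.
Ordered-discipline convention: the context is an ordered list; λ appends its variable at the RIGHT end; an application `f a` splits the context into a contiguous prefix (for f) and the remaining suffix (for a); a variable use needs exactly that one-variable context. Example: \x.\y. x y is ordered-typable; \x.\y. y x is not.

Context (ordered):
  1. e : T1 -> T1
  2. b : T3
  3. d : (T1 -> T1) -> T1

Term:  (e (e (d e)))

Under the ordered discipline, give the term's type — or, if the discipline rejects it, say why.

not well-typed under ordered — uses contraction: e ×3; b never used (weakening)
counts: e: 3×, b: 0×, d: 1×
order of uses: e, e, d, e
typing: ✓ — T1
across the five disciplines: ordered ✗ · linear ✗ · affine ✗ · relevant ✗ · unrestricted ✓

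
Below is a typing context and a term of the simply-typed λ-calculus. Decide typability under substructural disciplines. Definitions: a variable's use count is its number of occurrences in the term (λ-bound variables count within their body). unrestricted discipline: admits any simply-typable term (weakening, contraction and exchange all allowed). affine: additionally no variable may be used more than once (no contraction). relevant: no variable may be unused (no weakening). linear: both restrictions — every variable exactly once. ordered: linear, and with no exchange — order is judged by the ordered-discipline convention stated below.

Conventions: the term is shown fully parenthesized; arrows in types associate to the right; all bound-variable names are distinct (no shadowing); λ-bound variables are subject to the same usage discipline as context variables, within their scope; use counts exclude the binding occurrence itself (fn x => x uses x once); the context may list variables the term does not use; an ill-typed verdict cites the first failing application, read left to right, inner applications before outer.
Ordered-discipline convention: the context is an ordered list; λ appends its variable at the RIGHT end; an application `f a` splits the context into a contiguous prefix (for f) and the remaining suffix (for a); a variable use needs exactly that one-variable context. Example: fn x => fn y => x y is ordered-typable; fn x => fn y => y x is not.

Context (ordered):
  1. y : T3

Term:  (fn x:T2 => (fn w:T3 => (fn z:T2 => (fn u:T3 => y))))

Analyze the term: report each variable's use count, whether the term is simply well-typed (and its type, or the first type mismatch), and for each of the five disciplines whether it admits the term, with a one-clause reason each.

use counts: y: 1, x (λ-bound): 0, w (λ-bound): 0, z (λ-bound): 0, u (λ-bound): 0
use order (left to right): y
typing: well-typed — term : T2 → T3 → T2 → T3 → T3
ordered: ✗ — x, w, z, u left unused
linear: ✗ — x, w, z, u left unused
affine: ✓ — at most one use each (y, x, w, z, u)
relevant: ✗ — x, w, z, u left unused
unrestricted: ✓ — type-checks (T2 → T3 → T2 → T3 → T3) and nothing is barred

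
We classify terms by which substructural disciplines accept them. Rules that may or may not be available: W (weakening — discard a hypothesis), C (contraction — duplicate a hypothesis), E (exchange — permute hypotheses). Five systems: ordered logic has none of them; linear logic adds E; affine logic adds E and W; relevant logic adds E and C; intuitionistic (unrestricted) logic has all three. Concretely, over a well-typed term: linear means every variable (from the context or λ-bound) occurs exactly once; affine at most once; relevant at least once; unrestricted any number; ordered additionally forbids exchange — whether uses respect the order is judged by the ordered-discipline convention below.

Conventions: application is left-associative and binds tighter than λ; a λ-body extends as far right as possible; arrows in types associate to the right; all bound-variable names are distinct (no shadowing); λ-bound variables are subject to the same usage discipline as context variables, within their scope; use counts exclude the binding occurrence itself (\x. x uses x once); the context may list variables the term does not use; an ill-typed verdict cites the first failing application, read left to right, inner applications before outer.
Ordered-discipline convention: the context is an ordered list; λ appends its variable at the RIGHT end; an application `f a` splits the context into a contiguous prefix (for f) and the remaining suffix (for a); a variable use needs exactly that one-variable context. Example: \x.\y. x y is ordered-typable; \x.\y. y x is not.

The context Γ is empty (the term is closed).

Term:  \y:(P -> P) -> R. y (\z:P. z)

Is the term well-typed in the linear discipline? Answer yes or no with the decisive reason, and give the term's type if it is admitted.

yes — each of y, z used exactly once; term : ((P -> P) -> R) -> R
usage: y (λ-bound) ×1; z (λ-bound) ×1
use order (left to right): y, z
typing: well-typed — term : ((P -> P) -> R) -> R
summary: ordered ✓ | linear ✓ | affine ✓ | relevant ✓ | unrestricted ✓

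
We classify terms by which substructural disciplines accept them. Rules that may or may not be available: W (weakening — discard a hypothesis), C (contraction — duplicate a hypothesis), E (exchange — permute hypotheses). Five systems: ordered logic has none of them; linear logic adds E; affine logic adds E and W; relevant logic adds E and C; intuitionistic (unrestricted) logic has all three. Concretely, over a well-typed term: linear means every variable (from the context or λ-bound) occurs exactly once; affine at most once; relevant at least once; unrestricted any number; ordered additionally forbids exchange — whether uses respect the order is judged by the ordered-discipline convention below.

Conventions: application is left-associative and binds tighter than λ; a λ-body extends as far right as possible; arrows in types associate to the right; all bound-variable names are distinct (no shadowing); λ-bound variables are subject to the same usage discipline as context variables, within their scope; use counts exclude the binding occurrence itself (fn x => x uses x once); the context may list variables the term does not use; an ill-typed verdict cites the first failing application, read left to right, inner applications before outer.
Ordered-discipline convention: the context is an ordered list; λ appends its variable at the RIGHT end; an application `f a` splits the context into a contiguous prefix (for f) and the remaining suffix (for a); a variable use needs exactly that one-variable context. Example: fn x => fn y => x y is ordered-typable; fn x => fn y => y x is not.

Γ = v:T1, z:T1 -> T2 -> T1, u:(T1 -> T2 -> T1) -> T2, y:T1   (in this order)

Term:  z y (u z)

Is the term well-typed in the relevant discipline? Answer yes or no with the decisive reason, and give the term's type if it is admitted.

no — v left unused
use counts: v: 0, z: 2, u: 1, y: 1
order of uses: z, y, u, z
typing: well-typed — term : T1
across the five disciplines: ordered ✗; linear ✗; affine ✗; relevant ✗; unrestricted ✓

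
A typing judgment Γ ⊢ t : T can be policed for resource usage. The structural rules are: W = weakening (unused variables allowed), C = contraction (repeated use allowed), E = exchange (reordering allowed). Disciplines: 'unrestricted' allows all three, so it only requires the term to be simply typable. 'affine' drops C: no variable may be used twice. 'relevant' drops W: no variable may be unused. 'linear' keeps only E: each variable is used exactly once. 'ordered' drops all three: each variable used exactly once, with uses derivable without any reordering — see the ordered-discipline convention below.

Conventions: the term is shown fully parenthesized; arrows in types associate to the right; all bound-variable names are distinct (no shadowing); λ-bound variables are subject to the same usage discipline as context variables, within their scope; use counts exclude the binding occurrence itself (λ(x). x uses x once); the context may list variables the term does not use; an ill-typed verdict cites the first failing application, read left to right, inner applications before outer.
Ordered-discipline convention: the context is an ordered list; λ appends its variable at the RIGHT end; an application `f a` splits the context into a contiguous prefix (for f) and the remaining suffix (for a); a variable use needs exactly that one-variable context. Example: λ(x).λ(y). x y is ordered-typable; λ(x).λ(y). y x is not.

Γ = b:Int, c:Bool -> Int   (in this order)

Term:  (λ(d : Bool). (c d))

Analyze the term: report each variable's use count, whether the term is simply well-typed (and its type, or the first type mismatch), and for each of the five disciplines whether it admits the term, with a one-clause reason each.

variable uses: b=0, c=1, d (bound)=1
use order (left to right): c, d
typing: well-typed — term : Bool -> Int
ordered: ✗ — b never used (weakening)
linear: ✗ — b never used (weakening)
affine: ✓ — none of b, c, d used more than once
relevant: ✗ — b never used (weakening)
unrestricted: ✓ — well-typed at Bool -> Int; no restrictions here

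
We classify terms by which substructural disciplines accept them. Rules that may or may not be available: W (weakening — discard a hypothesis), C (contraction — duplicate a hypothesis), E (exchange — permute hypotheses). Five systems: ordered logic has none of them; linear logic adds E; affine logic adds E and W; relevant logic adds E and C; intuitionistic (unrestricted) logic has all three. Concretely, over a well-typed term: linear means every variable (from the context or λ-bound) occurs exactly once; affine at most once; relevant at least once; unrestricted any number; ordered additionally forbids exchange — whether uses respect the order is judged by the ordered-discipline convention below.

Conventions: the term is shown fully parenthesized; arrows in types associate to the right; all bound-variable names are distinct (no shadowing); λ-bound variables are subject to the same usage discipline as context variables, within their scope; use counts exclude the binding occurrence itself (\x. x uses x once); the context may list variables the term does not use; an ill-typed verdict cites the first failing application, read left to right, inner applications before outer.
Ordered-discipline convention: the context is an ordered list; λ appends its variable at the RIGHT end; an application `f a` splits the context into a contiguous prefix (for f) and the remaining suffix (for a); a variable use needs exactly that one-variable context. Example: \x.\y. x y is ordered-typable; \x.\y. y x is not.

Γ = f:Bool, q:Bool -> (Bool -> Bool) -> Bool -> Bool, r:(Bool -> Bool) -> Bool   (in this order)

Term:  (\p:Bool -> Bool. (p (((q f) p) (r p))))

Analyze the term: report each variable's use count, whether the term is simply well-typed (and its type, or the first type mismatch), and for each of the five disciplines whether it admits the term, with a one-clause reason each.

usage: f: 1×, q: 1×, r: 1×, p (bound): 3×
left-to-right use order: p, q, f, p, r, p
typing: ✓ — (Bool -> Bool) -> Bool
ordered: ✗ — p ×3 used more than once (contraction)
linear: ✗ — p ×3 used more than once (contraction)
affine: ✗ — p ×3 used more than once (contraction)
relevant: ✓ — none of f, q, r, p goes unused
unrestricted: ✓ — type-checks ((Bool -> Bool) -> Bool) and nothing is barred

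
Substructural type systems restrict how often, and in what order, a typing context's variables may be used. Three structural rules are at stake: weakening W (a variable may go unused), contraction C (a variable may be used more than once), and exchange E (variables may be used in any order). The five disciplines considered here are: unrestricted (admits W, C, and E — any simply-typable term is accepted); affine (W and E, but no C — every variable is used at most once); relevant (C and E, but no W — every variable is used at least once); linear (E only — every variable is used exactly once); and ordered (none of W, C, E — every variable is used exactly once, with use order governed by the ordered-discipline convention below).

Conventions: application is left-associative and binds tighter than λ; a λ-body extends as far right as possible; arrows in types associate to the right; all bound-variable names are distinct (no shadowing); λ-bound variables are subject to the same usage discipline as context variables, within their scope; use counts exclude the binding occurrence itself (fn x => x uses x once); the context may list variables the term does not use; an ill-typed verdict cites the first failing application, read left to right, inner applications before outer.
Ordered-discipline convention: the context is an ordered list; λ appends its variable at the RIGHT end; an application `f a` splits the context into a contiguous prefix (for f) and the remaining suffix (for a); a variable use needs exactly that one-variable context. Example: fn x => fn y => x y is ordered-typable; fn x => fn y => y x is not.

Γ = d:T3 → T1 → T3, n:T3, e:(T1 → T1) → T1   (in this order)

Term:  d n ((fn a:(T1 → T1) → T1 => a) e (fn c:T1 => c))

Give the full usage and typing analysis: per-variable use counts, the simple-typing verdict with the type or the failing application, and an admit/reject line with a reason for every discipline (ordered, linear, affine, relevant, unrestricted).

counts: d: 1; n: 1; e: 1; a [bound]: 1; c [bound]: 1
uses in reading order: d, n, a, e, c
typing: the term checks, with type T3
ordered: ✓, single-use (d, n, e, a, c), ordered derivation ok
linear: ✓, d, n, e, a, c: one use apiece
affine: ✓, no duplicate uses among d, n, e, a, c
relevant: ✓, d, n, e, a, c: all used, weakening unneeded
unrestricted: ✓, type-checks (T3) and nothing is barred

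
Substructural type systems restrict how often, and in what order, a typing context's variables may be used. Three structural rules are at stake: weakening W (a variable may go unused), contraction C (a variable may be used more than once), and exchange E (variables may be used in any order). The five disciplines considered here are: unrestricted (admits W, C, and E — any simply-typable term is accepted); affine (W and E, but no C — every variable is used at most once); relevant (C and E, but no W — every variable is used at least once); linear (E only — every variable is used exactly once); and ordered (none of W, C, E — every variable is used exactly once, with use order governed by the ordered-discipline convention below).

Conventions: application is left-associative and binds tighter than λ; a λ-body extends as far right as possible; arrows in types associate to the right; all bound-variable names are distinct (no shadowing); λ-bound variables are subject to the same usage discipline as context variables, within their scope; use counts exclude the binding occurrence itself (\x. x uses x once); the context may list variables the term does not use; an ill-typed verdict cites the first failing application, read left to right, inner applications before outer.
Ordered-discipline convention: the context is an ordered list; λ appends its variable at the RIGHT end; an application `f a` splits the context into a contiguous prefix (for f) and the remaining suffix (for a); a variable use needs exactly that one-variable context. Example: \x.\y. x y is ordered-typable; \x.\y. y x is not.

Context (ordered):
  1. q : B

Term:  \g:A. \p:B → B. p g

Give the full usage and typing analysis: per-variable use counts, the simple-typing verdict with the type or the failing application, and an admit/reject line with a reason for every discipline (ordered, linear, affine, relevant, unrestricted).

use counts: q=0; g [bound]=1; p [bound]=1
uses in reading order: p, g
typing: ill-typed: an application expects B but receives A
ordered ✗ (a type mismatch blocks all five)
linear ✗ (the type mismatch rejects it)
affine ✗ (not simply typable)
relevant ✗ (fails simple typing)
unrestricted ✗ (a type mismatch blocks all five)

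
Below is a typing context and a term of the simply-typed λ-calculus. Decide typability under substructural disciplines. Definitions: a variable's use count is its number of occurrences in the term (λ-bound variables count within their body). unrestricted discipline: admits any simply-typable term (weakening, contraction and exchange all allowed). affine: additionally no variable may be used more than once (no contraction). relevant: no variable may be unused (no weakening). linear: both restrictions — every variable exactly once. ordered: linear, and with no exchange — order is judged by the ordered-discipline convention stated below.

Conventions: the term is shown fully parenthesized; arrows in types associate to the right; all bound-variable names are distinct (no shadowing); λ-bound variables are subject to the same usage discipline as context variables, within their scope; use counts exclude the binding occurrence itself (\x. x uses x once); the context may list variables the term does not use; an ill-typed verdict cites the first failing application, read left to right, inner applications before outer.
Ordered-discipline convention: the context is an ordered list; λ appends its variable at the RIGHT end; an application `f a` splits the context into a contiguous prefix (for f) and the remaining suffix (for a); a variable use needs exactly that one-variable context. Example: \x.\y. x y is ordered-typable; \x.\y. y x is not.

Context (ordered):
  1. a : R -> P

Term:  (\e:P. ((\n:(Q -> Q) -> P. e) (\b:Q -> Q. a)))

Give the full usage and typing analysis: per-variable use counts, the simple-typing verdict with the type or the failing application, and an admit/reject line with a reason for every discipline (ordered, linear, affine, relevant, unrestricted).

usage: a: 1; e (bound): 1; n (bound): 0; b (bound): 0
uses in reading order: e, a
typing: ill-typed: an application expects (Q -> Q) -> P but receives (Q -> Q) -> R -> P
ordered ✗ (a type mismatch blocks all five)
linear ✗ (the type mismatch rejects it)
affine ✗ (not simply typable)
relevant ✗ (fails simple typing)
unrestricted ✗ (a type mismatch blocks all five)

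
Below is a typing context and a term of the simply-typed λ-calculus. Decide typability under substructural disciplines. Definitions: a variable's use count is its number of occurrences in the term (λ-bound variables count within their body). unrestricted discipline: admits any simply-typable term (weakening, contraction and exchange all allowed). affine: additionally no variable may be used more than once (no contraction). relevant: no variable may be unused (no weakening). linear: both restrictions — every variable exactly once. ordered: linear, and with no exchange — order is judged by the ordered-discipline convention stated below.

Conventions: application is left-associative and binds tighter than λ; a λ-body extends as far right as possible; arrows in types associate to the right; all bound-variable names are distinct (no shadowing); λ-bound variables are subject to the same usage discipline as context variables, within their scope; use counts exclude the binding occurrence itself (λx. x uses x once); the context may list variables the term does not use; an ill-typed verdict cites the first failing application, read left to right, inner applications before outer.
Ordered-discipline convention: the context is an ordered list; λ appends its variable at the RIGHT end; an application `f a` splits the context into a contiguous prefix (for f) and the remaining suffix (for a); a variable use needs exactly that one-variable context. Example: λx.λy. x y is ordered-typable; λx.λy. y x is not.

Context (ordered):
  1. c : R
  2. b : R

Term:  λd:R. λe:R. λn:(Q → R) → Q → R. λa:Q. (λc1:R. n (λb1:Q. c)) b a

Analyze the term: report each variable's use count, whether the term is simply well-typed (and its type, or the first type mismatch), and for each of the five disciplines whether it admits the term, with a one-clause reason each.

variable uses: c: 1; b: 1; d (bound): 0; e (bound): 0; n (bound): 1; a (bound): 1; c1 (bound): 0; b1 (bound): 0
uses in reading order: n, c, b, a
typing: ✓ — R → R → ((Q → R) → Q → R) → Q → R
ordered ✗ (unused: d, e, c1, b1 — weakening required)
linear ✗ (unused: d, e, c1, b1 — weakening required)
affine ✓ (no duplicate uses among c, b, d, e, n, a, c1, b1)
relevant ✗ (unused: d, e, c1, b1 — weakening required)
unrestricted ✓ (well-typed at R → R → ((Q → R) → Q → R) → Q → R; no restrictions here)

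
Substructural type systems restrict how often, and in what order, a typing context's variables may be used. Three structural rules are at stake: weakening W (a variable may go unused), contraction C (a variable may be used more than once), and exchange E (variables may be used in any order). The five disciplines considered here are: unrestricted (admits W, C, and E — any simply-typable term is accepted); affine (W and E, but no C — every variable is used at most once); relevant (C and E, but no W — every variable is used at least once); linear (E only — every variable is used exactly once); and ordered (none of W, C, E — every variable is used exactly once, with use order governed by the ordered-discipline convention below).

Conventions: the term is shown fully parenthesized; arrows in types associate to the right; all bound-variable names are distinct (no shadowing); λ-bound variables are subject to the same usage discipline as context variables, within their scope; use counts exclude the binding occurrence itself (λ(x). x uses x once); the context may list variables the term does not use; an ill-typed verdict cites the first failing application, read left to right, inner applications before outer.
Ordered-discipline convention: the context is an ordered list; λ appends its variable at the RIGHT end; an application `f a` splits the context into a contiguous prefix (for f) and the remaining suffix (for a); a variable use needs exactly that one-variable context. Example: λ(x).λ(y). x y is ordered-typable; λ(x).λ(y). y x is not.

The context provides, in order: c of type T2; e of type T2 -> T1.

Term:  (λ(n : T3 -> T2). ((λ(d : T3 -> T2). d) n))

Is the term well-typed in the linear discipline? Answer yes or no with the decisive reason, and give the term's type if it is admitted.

no — unused: c, e — weakening required
usage: c ×0, e ×0, n [bound] ×1, d [bound] ×1
left-to-right use order: d, n
typing: well-typed at (T3 -> T2) -> T3 -> T2
across the five disciplines: ordered ✗, linear ✗, affine ✓, relevant ✗, unrestricted ✓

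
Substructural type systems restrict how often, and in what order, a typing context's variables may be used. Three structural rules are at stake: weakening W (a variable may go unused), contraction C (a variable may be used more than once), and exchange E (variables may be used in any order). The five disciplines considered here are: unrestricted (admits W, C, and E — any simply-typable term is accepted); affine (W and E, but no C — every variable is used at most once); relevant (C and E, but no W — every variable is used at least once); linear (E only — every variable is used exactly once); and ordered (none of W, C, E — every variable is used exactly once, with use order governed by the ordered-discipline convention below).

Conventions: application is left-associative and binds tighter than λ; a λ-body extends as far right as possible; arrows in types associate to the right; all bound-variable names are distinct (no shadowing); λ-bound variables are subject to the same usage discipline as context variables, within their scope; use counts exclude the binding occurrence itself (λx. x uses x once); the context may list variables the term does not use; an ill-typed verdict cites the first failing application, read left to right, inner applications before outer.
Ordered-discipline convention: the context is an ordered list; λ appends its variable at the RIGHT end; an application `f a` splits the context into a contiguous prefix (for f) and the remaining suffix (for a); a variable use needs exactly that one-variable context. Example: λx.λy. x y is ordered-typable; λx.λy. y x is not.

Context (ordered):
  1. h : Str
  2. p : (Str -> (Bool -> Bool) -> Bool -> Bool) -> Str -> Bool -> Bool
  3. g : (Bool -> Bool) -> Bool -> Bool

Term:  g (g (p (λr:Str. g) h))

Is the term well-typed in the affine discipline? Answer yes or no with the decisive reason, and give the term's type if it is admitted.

no — repeated use of g ×3
usage: h: 1×, p: 1×, g: 3×, r (bound): 0×
use order (left to right): g, g, p, g, h
typing: the term checks, with type Bool -> Bool
all disciplines: ordered ✗, linear ✗, affine ✗, relevant ✗, unrestricted ✓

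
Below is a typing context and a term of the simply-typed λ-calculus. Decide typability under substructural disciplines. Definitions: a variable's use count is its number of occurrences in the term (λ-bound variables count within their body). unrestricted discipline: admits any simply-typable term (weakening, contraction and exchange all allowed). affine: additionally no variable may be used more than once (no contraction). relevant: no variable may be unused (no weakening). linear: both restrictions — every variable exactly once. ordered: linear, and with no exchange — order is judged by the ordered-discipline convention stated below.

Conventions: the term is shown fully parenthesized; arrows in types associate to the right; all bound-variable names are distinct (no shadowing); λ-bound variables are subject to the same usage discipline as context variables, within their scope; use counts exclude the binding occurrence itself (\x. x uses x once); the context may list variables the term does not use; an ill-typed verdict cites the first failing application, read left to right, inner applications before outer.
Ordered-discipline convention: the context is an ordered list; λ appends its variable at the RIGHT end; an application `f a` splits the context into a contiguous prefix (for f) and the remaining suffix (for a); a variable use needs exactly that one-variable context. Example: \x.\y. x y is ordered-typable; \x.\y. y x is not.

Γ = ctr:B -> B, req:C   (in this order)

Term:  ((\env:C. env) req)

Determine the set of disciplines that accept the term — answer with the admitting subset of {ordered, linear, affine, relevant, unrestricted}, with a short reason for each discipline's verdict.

admitted in: affine, unrestricted
usage: ctr ×0, req ×1, env (bound) ×1
uses in reading order: env, req
typing: ✓ — C
ordered ✗ (ctr left unused)
linear ✗ (ctr left unused)
affine ✓ (no duplicate uses among ctr, req, env)
relevant ✗ (ctr left unused)
unrestricted ✓ (typability at C is all that's needed)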